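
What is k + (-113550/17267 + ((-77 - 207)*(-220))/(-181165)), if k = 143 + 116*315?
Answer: 22945846419531/625635211 ≈ 36676.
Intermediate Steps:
k = 36683 (k = 143 + 36540 = 36683)
k + (-113550/17267 + ((-77 - 207)*(-220))/(-181165)) = 36683 + (-113550/17267 + ((-77 - 207)*(-220))/(-181165)) = 36683 + (-113550*1/17267 - 284*(-220)*(-1/181165)) = 36683 + (-113550/17267 + 62480*(-1/181165)) = 36683 + (-113550/17267 - 12496/36233) = 36683 - 4330025582/625635211 = 22945846419531/625635211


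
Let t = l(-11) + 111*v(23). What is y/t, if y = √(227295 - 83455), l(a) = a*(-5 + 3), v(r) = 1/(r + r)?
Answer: 184*√8990/1123 ≈ 15.535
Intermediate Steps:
v(r) = 1/(2*r)
l(a) = -2*a (l(a) = a*(-2) = -2*a)
y = 4*√8990 (y = √143840 = 4*√8990 ≈ 379.26)
t = 1123/46 (t = -2*(-11) + 111*((½)/23) = 22 + 111*((½)*(1/23)) = 22 + 111*(1/46) = 22 + 111/46 = 1123/46 ≈ 24.413)
y/t = (4*√8990)/(1123/46) = (4*√8990)*(46/1123) = 184*√8990/1123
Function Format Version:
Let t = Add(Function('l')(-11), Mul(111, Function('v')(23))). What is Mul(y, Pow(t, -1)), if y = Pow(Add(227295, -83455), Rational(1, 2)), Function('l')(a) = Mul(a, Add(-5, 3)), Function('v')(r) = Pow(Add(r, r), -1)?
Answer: Mul(Rational(184, 1123), Pow(8990, Rational(1, 2))) ≈ 15.535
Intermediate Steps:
Function('v')(r) = Mul(Rational(1, 2), Pow(r, -1)) (Function('v')(r) = Pow(Mul(2, r), -1) = Mul(Rational(1, 2), Pow(r, -1)))
Function('l')(a) = Mul(-2, a) (Function('l')(a) = Mul(a, -2) = Mul(-2, a))
y = Mul(4, Pow(8990, Rational(1, 2))) (y = Pow(143840, Rational(1, 2)) = Mul(4, Pow(8990, Rational(1, 2))) ≈ 379.26)
t = Rational(1123, 46) (t = Add(Mul(-2, -11), Mul(111, Mul(Rational(1, 2), Pow(23, -1)))) = Add(22, Mul(111, Mul(Rational(1, 2), Rational(1, 23)))) = Add(22, Mul(111, Rational(1, 46))) = Add(22, Rational(111, 46)) = Rational(1123, 46) ≈ 24.413)
Mul(y, Pow(t, -1)) = Mul(Mul(4, Pow(8990, Rational(1, 2))), Pow(Rational(1123, 46), -1)) = Mul(Mul(4, Pow(8990, Rational(1, 2))), Rational(46, 1123)) = Mul(Rational(184, 1123), Pow(8990, Rational(1, 2)))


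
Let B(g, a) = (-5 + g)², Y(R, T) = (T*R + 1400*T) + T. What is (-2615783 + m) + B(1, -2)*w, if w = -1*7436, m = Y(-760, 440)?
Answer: -2452719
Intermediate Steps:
Y(R, T) = 1401*T + R*T (Y(R, T) = (R*T + 1400*T) + T = (1400*T + R*T) + T = 1401*T + R*T)
m = 282040 (m = 440*(1401 - 760) = 440*641 = 282040)
w = -7436
(-2615783 + m) + B(1, -2)*w = (-2615783 + 282040) + (-5 + 1)²*(-7436) = -2333743 + (-4)²*(-7436) = -2333743 + 16*(-7436) = -2333743 - 118976 = -2452719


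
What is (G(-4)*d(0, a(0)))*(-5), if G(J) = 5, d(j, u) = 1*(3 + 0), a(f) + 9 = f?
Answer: -75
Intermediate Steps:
a(f) = -9 + f
d(j, u) = 3 (d(j, u) = 1*3 = 3)
(G(-4)*d(0, a(0)))*(-5) = (5*3)*(-5) = 15*(-5) = -75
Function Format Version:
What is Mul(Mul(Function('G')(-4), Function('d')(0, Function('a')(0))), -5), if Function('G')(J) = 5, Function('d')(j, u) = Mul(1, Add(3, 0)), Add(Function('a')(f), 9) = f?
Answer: -75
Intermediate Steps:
Function('a')(f) = Add(-9, f)
Function('d')(j, u) = 3 (Function('d')(j, u) = Mul(1, 3) = 3)
Mul(Mul(Function('G')(-4), Function('d')(0, Function('a')(0))), -5) = Mul(Mul(5, 3), -5) = Mul(15, -5) = -75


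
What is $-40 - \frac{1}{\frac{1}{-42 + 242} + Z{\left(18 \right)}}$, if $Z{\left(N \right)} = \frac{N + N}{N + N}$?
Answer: $- \frac{8240}{201} \approx -40.995$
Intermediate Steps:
$Z{\left(N \right)} = 1$ ($Z{\left(N \right)} = \frac{2 N}{2 N} = 2 N \frac{1}{2 N} = 1$)
$-40 - \frac{1}{\frac{1}{-42 + 242} + Z{\left(18 \right)}} = -40 - \frac{1}{\frac{1}{-42 + 242} + 1} = -40 - \frac{1}{\frac{1}{200} + 1} = -40 - \frac{1}{\frac{201}{200}} = -40 - \frac{200}{201} = - \frac{8240}{201}$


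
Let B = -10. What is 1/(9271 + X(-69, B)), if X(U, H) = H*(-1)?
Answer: 1/9281 ≈ 0.00010775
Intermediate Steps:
X(U, H) = -H
1/(9271 + X(-69, B)) = 1/(9271 - 1*(-10)) = 1/(9271 + 10) = 1/9281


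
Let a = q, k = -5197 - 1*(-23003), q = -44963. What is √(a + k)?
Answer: I*√27157 ≈ 164.79*I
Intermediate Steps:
k = 17806 (k = -5197 + 23003 = 17806)
a = -44963
√(a + k) = √(-44963 + 17806) = √(-27157) = I*√27157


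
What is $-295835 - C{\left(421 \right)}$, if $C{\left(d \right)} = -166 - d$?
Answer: $-295248$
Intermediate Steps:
$-295835 - C{\left(421 \right)} = -295835 - \left(-166 - 421\right) = -295835 - -587 = -295835 + 587 = -295248$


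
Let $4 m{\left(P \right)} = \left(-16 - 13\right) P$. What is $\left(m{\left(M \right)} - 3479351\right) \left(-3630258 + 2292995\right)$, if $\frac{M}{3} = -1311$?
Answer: $\frac{18458705219261}{4} \approx 4.6147 \cdot 10^{12}$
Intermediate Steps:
$M = -3933$ ($M = 3 \left(-1311\right) = -3933$)
$m{\left(P \right)} = - \frac{29 P}{4}$ ($m{\left(P \right)} = \frac{\left(-16 - 13\right) P}{4} = \frac{\left(-29\right) P}{4} = - \frac{29 P}{4}$)
$\left(m{\left(M \right)} - 3479351\right) \left(-3630258 + 2292995\right) = \left(\left(- \frac{29}{4}\right) \left(-3933\right) - 3479351\right) \left(-3630258 + 2292995\right) = \left(\frac{114057}{4} - 3479351\right) \left(-1337263\right) = \left(- \frac{13803347}{4}\right) \left(-1337263\right) = \frac{18458705219261}{4}$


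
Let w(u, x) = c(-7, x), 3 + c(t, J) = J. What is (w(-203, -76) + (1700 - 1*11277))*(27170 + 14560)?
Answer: -402944880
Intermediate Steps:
c(t, J) = -3 + J
w(u, x) = -3 + x
(w(-203, -76) + (1700 - 1*11277))*(27170 + 14560) = ((-3 - 76) + (1700 - 1*11277))*(27170 + 14560) = (-79 + (1700 - 11277))*41730 = (-79 - 9577)*41730 = -9656*41730 = -402944880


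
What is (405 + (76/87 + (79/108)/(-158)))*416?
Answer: 132202876/783 ≈ 1.6884e+5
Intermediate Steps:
(405 + (76/87 + (79/108)/(-158)))*416 = (405 + (76*(1/87) + (79*(1/108))*(-1/158)))*416 = (405 + (76/87 + (79/108)*(-1/158)))*416 = (405 + (76/87 - 1/216))*416 = (405 + 5443/6264)*416 = (2542363/6264)*416 = 132202876/783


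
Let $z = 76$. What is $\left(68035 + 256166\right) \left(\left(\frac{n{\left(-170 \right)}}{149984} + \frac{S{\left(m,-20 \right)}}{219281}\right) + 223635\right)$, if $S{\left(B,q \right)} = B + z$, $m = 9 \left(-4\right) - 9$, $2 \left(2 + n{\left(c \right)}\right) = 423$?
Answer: $\frac{4769030033541792985227}{65777283008} \approx 7.2503 \cdot 10^{10}$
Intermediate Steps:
$n{\left(c \right)} = \frac{419}{2}$ ($n{\left(c \right)} = -2 + \frac{1}{2} \cdot 423 = -2 + \frac{423}{2} = \frac{419}{2}$)
$m = -45$ ($m = -36 - 9 = -45$)
$S{\left(B,q \right)} = 76 + B$ ($S{\left(B,q \right)} = B + 76 = 76 + B$)
$\left(68035 + 256166\right) \left(\left(\frac{n{\left(-170 \right)}}{149984} + \frac{S{\left(m,-20 \right)}}{219281}\right) + 223635\right) = \left(68035 + 256166\right) \left(\left(\frac{419}{2 \cdot 149984} + \frac{76 - 45}{219281}\right) + 223635\right) = 324201 \left(\left(\frac{419}{2} \cdot \frac{1}{149984} + 31 \cdot \frac{1}{219281}\right) + 223635\right) = 324201 \left(\left(\frac{419}{299968} + \frac{31}{219281}\right) + 223635\right) = 324201 \left(\frac{101177747}{65777283008} + 223635\right) = 324201 \cdot \frac{14710102786671827}{65777283008} = \frac{4769030033541792985227}{65777283008}$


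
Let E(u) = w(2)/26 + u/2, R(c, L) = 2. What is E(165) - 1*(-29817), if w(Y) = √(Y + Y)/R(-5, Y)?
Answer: 388694/13 ≈ 29900.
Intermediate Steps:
w(Y) = √2*√Y/2 (w(Y) = √(Y + Y)/2 = √(2*Y)*(½) = (√2*√Y)*(½) = √2*√Y/2)
E(u) = 1/26 + u/2 (E(u) = (√2*√2/2)/26 + u/2 = 1*(1/26) + u*(½) = 1/26 + u/2)
E(165) - 1*(-29817) = (1/26 + (½)*165) - 1*(-29817) = (1/26 + 165/2) + 29817 = 1073/13 + 29817 = 388694/13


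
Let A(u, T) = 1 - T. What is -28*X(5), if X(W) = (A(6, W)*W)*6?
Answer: 3360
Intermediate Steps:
X(W) = 6*W*(1 - W) (X(W) = ((1 - W)*W)*6 = (W*(1 - W))*6 = 6*W*(1 - W))
-28*X(5) = -168*5*(1 - 1*5) = -168*5*(1 - 5) = -168*5*(-4) = -28*(-120) = 3360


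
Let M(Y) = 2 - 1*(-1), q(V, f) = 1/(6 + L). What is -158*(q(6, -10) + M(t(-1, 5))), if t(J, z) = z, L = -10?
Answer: -869/2 ≈ -434.50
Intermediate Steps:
q(V, f) = -1/4 (q(V, f) = 1/(6 - 10) = 1/(-4) = -1/4)
M(Y) = 3 (M(Y) = 2 + 1 = 3)
-158*(q(6, -10) + M(t(-1, 5))) = -158*(-1/4 + 3) = -158*11/4 = -869/2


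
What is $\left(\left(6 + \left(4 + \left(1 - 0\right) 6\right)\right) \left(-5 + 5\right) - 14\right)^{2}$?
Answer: $196$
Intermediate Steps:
$\left(\left(6 + \left(4 + \left(1 - 0\right) 6\right)\right) \left(-5 + 5\right) - 14\right)^{2} = \left(\left(6 + \left(4 + \left(1 + 0\right) 6\right)\right) 0 - 14\right)^{2} = \left(\left(6 + \left(4 + 1 \cdot 6\right)\right) 0 - 14\right)^{2} = \left(\left(6 + \left(4 + 6\right)\right) 0 - 14\right)^{2} = \left(\left(6 + 10\right) 0 - 14\right)^{2} = \left(16 \cdot 0 - 14\right)^{2} = \left(0 - 14\right)^{2} = \left(-14\right)^{2} = 196$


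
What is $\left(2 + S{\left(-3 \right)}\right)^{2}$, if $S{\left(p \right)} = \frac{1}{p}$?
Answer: $\frac{25}{9} \approx 2.7778$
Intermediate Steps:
$\left(2 + S{\left(-3 \right)}\right)^{2} = \left(2 + \frac{1}{-3}\right)^{2} = \left(2 - \frac{1}{3}\right)^{2} = \left(\frac{5}{3}\right)^{2} = \frac{25}{9}$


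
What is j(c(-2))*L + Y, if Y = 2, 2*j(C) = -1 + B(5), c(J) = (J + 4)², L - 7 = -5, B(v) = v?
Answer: 6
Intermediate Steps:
L = 2 (L = 7 - 5 = 2)
c(J) = (4 + J)²
j(C) = 2 (j(C) = (-1 + 5)/2 = (½)*4 = 2)
j(c(-2))*L + Y = 2*2 + 2 = 4 + 2 = 6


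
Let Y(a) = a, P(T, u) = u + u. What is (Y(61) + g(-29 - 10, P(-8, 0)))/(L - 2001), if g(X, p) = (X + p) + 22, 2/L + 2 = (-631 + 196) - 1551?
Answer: -43736/1988995 ≈ -0.021989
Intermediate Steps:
P(T, u) = 2*u
L = -1/994 (L = 2/(-2 + ((-631 + 196) - 1551)) = 2/(-2 + (-435 - 1551)) = 2/(-2 - 1986) = 2/(-1988) = 2*(-1/1988) = -1/994 ≈ -0.0010060)
g(X, p) = 22 + X + p
(Y(61) + g(-29 - 10, P(-8, 0)))/(L - 2001) = (61 + (22 + (-29 - 10) + 2*0))/(-1/994 - 2001) = (61 + (22 - 39 + 0))/(-1988995/994) = (61 - 17)*(-994/1988995) = 44*(-994/1988995) = -43736/1988995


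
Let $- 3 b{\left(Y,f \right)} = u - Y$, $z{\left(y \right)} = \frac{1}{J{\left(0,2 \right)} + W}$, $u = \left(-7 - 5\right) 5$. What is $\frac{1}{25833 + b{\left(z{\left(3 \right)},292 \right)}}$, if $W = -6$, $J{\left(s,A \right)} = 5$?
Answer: $\frac{3}{77558} \approx 3.8681 \cdot 10^{-5}$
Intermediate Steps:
$u = -60$ ($u = \left(-12\right) 5 = -60$)
$z{\left(y \right)} = -1$ ($z{\left(y \right)} = \frac{1}{5 - 6} = \frac{1}{-1} = -1$)
$b{\left(Y,f \right)} = 20 + \frac{Y}{3}$ ($b{\left(Y,f \right)} = - \frac{-60 - Y}{3} = 20 + \frac{Y}{3}$)
$\frac{1}{25833 + b{\left(z{\left(3 \right)},292 \right)}} = \frac{1}{25833 + \left(20 + \frac{1}{3} \left(-1\right)\right)} = \frac{1}{25833 + \left(20 - \frac{1}{3}\right)} = \frac{1}{25833 + \frac{59}{3}} = \frac{1}{\frac{77558}{3}} = \frac{3}{77558}$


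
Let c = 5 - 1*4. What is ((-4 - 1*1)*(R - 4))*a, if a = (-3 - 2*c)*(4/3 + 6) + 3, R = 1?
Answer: -505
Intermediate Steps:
c = 1 (c = 5 - 4 = 1)
a = -101/3 (a = (-3 - 2*1)*(4/3 + 6) + 3 = (-3 - 2)*(4*(1/3) + 6) + 3 = -5*(4/3 + 6) + 3 = -5*22/3 + 3 = -110/3 + 3 = -101/3 ≈ -33.667)
((-4 - 1*1)*(R - 4))*a = ((-4 - 1*1)*(1 - 4))*(-101/3) = ((-4 - 1)*(-3))*(-101/3) = -5*(-3)*(-101/3) = 15*(-101/3) = -505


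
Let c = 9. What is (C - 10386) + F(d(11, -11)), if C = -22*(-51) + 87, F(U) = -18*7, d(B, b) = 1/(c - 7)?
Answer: -9303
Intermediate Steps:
d(B, b) = ½ (d(B, b) = 1/(9 - 7) = 1/2 = ½)
F(U) = -126
C = 1209 (C = 1122 + 87 = 1209)
(C - 10386) + F(d(11, -11)) = (1209 - 10386) - 126 = -9177 - 126 = -9303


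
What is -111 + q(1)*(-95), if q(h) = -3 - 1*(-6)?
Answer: -396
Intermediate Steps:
q(h) = 3 (q(h) = -3 + 6 = 3)
-111 + q(1)*(-95) = -111 + 3*(-95) = -111 - 285 = -396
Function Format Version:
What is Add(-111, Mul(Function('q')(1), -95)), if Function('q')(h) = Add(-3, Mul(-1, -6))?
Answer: -396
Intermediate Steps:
Function('q')(h) = 3 (Function('q')(h) = Add(-3, 6) = 3)
Add(-111, Mul(Function('q')(1), -95)) = Add(-111, Mul(3, -95)) = Add(-111, -285) = -396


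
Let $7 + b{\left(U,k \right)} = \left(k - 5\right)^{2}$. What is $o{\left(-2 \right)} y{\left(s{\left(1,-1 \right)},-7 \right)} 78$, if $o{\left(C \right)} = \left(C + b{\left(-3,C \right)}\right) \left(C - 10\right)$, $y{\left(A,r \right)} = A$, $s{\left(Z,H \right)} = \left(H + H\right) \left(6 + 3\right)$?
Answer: $673920$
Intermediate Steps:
$s{\left(Z,H \right)} = 18 H$ ($s{\left(Z,H \right)} = 2 H 9 = 18 H$)
$b{\left(U,k \right)} = -7 + \left(-5 + k\right)^{2}$ ($b{\left(U,k \right)} = -7 + \left(k - 5\right)^{2} = -7 + \left(-5 + k\right)^{2}$)
$o{\left(C \right)} = \left(-10 + C\right) \left(-7 + C + \left(-5 + C\right)^{2}\right)$ ($o{\left(C \right)} = \left(C + \left(-7 + \left(-5 + C\right)^{2}\right)\right) \left(C - 10\right) = \left(-7 + C + \left(-5 + C\right)^{2}\right) \left(-10 + C\right) = \left(-10 + C\right) \left(-7 + C + \left(-5 + C\right)^{2}\right)$)
$o{\left(-2 \right)} y{\left(s{\left(1,-1 \right)},-7 \right)} 78 = \left(-180 + \left(-2\right)^{3} - 19 \left(-2\right)^{2} + 108 \left(-2\right)\right) 18 \left(-1\right) 78 = \left(-180 - 8 - 76 - 216\right) \left(-18\right) 78 = \left(-480\right) \left(-18\right) 78 = 8640 \cdot 78 = 673920$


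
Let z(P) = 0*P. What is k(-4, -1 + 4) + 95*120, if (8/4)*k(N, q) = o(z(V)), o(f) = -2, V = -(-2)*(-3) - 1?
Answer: 11399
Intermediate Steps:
V = -7 (V = -1*6 - 1 = -6 - 1 = -7)
z(P) = 0
k(N, q) = -1 (k(N, q) = (½)*(-2) = -1)
k(-4, -1 + 4) + 95*120 = -1 + 95*120 = -1 + 11400 = 11399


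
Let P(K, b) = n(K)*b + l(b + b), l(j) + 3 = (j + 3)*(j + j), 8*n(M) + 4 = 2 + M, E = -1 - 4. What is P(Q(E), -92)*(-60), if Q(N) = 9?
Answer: -3991470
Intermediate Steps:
E = -5
n(M) = -¼ + M/8 (n(M) = -½ + (2 + M)/8 = -½ + (¼ + M/8) = -¼ + M/8)
l(j) = -3 + 2*j*(3 + j) (l(j) = -3 + (j + 3)*(j + j) = -3 + (3 + j)*(2*j) = -3 + 2*j*(3 + j))
P(K, b) = -3 + 8*b² + 12*b + b*(-¼ + K/8) (P(K, b) = (-¼ + K/8)*b + (-3 + 2*(b + b)² + 6*(b + b)) = b*(-¼ + K/8) + (-3 + 2*(2*b)² + 6*(2*b)) = b*(-¼ + K/8) + (-3 + 2*(4*b²) + 12*b) = b*(-¼ + K/8) + (-3 + 8*b² + 12*b) = -3 + 8*b² + 12*b + b*(-¼ + K/8))
P(Q(E), -92)*(-60) = (-3 + 8*(-92)² + (47/4)*(-92) + (⅛)*9*(-92))*(-60) = (-3 + 8*8464 - 1081 - 207/2)*(-60) = (-3 + 67712 - 1081 - 207/2)*(-60) = (133049/2)*(-60) = -3991470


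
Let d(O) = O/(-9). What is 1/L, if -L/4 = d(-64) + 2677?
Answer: -9/96628 ≈ -9.3141e-5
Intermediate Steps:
d(O) = -O/9 (d(O) = O*(-⅑) = -O/9)
L = -96628/9 (L = -4*(-⅑*(-64) + 2677) = -4*(64/9 + 2677) = -4*24157/9 = -96628/9 ≈ -10736.)
1/L = 1/(-96628/9) = -9/96628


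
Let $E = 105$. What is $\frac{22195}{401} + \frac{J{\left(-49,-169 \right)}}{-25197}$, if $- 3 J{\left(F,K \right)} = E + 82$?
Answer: $\frac{1677817232}{30311991} \approx 55.352$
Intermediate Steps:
$J{\left(F,K \right)} = - \frac{187}{3}$ ($J{\left(F,K \right)} = - \frac{105 + 82}{3} = \left(- \frac{1}{3}\right) 187 = - \frac{187}{3}$)
$\frac{22195}{401} + \frac{J{\left(-49,-169 \right)}}{-25197} = \frac{22195}{401} - \frac{187}{3 \left(-25197\right)} = 22195 \cdot \frac{1}{401} - - \frac{187}{75591} = \frac{22195}{401} + \frac{187}{75591} = \frac{1677817232}{30311991}$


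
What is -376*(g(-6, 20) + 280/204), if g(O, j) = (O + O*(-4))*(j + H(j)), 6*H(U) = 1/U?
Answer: -34662782/255 ≈ -1.3593e+5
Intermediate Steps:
H(U) = 1/(6*U)
g(O, j) = -3*O*(j + 1/(6*j)) (g(O, j) = (O + O*(-4))*(j + 1/(6*j)) = (O - 4*O)*(j + 1/(6*j)) = (-3*O)*(j + 1/(6*j)) = -3*O*(j + 1/(6*j)))
-376*(g(-6, 20) + 280/204) = -376*((-3*(-6)*20 - ½*(-6)/20) + 280/204) = -376*((360 - ½*(-6)*1/20) + 280*(1/204)) = -376*((360 + 3/20) + 70/51) = -376*(7203/20 + 70/51) = -376*368753/1020 = -34662782/255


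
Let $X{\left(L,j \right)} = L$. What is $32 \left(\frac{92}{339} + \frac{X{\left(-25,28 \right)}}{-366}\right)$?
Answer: $\frac{74928}{6893} \approx 10.87$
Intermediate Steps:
$32 \left(\frac{92}{339} + \frac{X{\left(-25,28 \right)}}{-366}\right) = 32 \left(\frac{92}{339} - \frac{25}{-366}\right) = 32 \left(92 \cdot \frac{1}{339} - - \frac{25}{366}\right) = 32 \left(\frac{92}{339} + \frac{25}{366}\right) = 32 \cdot \frac{4683}{13786} = \frac{74928}{6893}$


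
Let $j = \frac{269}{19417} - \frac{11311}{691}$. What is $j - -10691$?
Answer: $\frac{143223278769}{13417147} \approx 10675.0$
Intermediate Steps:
$j = - \frac{219439808}{13417147}$ ($j = 269 \cdot \frac{1}{19417} - \frac{11311}{691} = \frac{269}{19417} - \frac{11311}{691} = - \frac{219439808}{13417147} \approx -16.355$)
$j - -10691 = - \frac{219439808}{13417147} - -10691 = - \frac{219439808}{13417147} + 10691 = \frac{143223278769}{13417147}$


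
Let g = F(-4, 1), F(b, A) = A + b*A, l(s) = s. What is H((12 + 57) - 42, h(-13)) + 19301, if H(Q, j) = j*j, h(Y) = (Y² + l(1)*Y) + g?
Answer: 42710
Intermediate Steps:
F(b, A) = A + A*b
g = -3 (g = 1*(1 - 4) = 1*(-3) = -3)
h(Y) = -3 + Y + Y² (h(Y) = (Y² + 1*Y) - 3 = (Y² + Y) - 3 = (Y + Y²) - 3 = -3 + Y + Y²)
H(Q, j) = j²
H((12 + 57) - 42, h(-13)) + 19301 = (-3 - 13 + (-13)²)² + 19301 = (-3 - 13 + 169)² + 19301 = 153² + 19301 = 23409 + 19301 = 42710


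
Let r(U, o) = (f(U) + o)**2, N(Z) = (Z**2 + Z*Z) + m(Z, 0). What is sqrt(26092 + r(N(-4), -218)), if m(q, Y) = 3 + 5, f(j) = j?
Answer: 4*sqrt(3611) ≈ 240.37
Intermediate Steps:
m(q, Y) = 8
N(Z) = 8 + 2*Z**2 (N(Z) = (Z**2 + Z*Z) + 8 = (Z**2 + Z**2) + 8 = 2*Z**2 + 8 = 8 + 2*Z**2)
r(U, o) = (U + o)**2
sqrt(26092 + r(N(-4), -218)) = sqrt(26092 + ((8 + 2*(-4)**2) - 218)**2) = sqrt(26092 + ((8 + 2*16) - 218)**2) = sqrt(26092 + ((8 + 32) - 218)**2) = sqrt(26092 + (40 - 218)**2) = sqrt(26092 + (-178)**2) = sqrt(26092 + 31684) = sqrt(57776) = 4*sqrt(3611)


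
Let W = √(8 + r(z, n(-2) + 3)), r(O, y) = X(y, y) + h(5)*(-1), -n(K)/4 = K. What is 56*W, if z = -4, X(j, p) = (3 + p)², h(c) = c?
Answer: 56*√199 ≈ 789.98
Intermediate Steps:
n(K) = -4*K
r(O, y) = -5 + (3 + y)² (r(O, y) = (3 + y)² + 5*(-1) = (3 + y)² - 5 = -5 + (3 + y)²)
W = √199 (W = √(8 + (-5 + (3 + (-4*(-2) + 3))²)) = √(8 + (-5 + (3 + (8 + 3))²)) = √(8 + (-5 + (3 + 11)²)) = √(8 + (-5 + 14²)) = √(8 + (-5 + 196)) = √(8 + 191) = √199 ≈ 14.107)
56*W = 56*√199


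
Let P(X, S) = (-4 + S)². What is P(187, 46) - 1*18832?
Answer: -17068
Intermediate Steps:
P(187, 46) - 1*18832 = (-4 + 46)² - 1*18832 = 42² - 18832 = 1764 - 18832 = -17068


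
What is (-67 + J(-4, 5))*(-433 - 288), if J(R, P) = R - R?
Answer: 48307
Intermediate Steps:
J(R, P) = 0
(-67 + J(-4, 5))*(-433 - 288) = (-67 + 0)*(-433 - 288) = -67*(-721) = 48307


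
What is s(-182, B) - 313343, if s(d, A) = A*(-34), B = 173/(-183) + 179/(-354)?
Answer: -3382631710/10797 ≈ -3.1329e+5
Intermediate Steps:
B = -31333/21594 (B = 173*(-1/183) + 179*(-1/354) = -173/183 - 179/354 = -31333/21594 ≈ -1.4510)
s(d, A) = -34*A
s(-182, B) - 313343 = -34*(-31333/21594) - 313343 = 532661/10797 - 313343 = -3382631710/10797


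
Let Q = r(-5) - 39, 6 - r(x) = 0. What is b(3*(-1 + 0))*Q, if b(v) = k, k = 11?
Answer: -363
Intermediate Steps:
r(x) = 6 (r(x) = 6 - 1*0 = 6 + 0 = 6)
b(v) = 11
Q = -33 (Q = 6 - 39 = -33)
b(3*(-1 + 0))*Q = 11*(-33) = -363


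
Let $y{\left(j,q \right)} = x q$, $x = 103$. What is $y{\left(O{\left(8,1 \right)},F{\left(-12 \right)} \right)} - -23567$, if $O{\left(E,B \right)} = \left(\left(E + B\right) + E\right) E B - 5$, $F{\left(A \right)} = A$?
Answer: $22331$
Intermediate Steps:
$O{\left(E,B \right)} = -5 + B E \left(B + 2 E\right)$ ($O{\left(E,B \right)} = \left(\left(B + E\right) + E\right) E B - 5 = \left(B + 2 E\right) E B - 5 = E \left(B + 2 E\right) B - 5 = B E \left(B + 2 E\right) - 5 = -5 + B E \left(B + 2 E\right)$)
$y{\left(j,q \right)} = 103 q$
$y{\left(O{\left(8,1 \right)},F{\left(-12 \right)} \right)} - -23567 = 103 \left(-12\right) - -23567 = -1236 + 23567 = 22331$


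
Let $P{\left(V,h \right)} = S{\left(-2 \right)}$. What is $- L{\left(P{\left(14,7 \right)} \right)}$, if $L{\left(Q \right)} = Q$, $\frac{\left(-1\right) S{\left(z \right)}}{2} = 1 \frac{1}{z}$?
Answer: $-1$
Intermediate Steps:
$S{\left(z \right)} = - \frac{2}{z}$ ($S{\left(z \right)} = - 2 \cdot 1 \frac{1}{z} = - \frac{2}{z}$)
$P{\left(V,h \right)} = 1$ ($P{\left(V,h \right)} = - \frac{2}{-2} = \left(-2\right) \left(- \frac{1}{2}\right) = 1$)
$- L{\left(P{\left(14,7 \right)} \right)} = \left(-1\right) 1 = -1$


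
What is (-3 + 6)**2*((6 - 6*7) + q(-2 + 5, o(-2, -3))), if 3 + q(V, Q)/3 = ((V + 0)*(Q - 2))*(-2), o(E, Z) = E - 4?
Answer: 891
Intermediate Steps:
o(E, Z) = -4 + E
q(V, Q) = -9 - 6*V*(-2 + Q) (q(V, Q) = -9 + 3*(((V + 0)*(Q - 2))*(-2)) = -9 + 3*((V*(-2 + Q))*(-2)) = -9 + 3*(-2*V*(-2 + Q)) = -9 - 6*V*(-2 + Q))
(-3 + 6)**2*((6 - 6*7) + q(-2 + 5, o(-2, -3))) = (-3 + 6)**2*((6 - 6*7) + (-9 + 12*(-2 + 5) - 6*(-4 - 2)*(-2 + 5))) = 3**2*((6 - 42) + (-9 + 12*3 - 6*(-6)*3)) = 9*(-36 + (-9 + 36 + 108)) = 9*(-36 + 135) = 9*99 = 891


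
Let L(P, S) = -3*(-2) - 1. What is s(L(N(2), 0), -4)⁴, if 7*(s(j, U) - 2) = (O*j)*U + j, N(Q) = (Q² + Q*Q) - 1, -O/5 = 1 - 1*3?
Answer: 1073283121/2401 ≈ 4.4702e+5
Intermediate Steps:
O = 10 (O = -5*(1 - 1*3) = -5*(1 - 3) = -5*(-2) = 10)
N(Q) = -1 + 2*Q² (N(Q) = (Q² + Q²) - 1 = 2*Q² - 1 = -1 + 2*Q²)
L(P, S) = 5 (L(P, S) = 6 - 1 = 5)
s(j, U) = 2 + j/7 + 10*U*j/7 (s(j, U) = 2 + ((10*j)*U + j)/7 = 2 + (10*U*j + j)/7 = 2 + (j + 10*U*j)/7 = 2 + (j/7 + 10*U*j/7) = 2 + j/7 + 10*U*j/7)
s(L(N(2), 0), -4)⁴ = (2 + (⅐)*5 + (10/7)*(-4)*5)⁴ = (2 + 5/7 - 200/7)⁴ = (-181/7)⁴ = 1073283121/2401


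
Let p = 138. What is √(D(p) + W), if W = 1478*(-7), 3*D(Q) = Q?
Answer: 10*I*√103 ≈ 101.49*I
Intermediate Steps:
D(Q) = Q/3
W = -10346
√(D(p) + W) = √((⅓)*138 - 10346) = √(46 - 10346) = √(-10300) = 10*I*√103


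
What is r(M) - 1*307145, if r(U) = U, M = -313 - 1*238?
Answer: -307696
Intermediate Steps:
M = -551 (M = -313 - 238 = -551)
r(M) - 1*307145 = -551 - 1*307145 = -551 - 307145 = -307696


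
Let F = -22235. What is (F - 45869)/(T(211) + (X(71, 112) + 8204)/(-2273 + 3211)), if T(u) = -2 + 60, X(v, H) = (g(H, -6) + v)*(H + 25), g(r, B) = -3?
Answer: -15970388/17981 ≈ -888.18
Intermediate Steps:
X(v, H) = (-3 + v)*(25 + H) (X(v, H) = (-3 + v)*(H + 25) = (-3 + v)*(25 + H))
T(u) = 58
(F - 45869)/(T(211) + (X(71, 112) + 8204)/(-2273 + 3211)) = (-22235 - 45869)/(58 + ((-75 - 3*112 + 25*71 + 112*71) + 8204)/(-2273 + 3211)) = -68104/(58 + ((-75 - 336 + 1775 + 7952) + 8204)/938) = -68104/(58 + (9316 + 8204)*(1/938)) = -68104/(58 + 17520*(1/938)) = -68104/(58 + 8760/469) = -68104/35962/469 = -68104*469/35962 = -15970388/17981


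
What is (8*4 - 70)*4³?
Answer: -2432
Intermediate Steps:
(8*4 - 70)*4³ = (32 - 70)*64 = -38*64 = -2432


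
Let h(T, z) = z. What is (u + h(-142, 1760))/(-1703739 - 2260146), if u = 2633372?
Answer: -2635132/3963885 ≈ -0.66479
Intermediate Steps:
(u + h(-142, 1760))/(-1703739 - 2260146) = (2633372 + 1760)/(-1703739 - 2260146) = 2635132/(-3963885) = 2635132*(-1/3963885) = -2635132/3963885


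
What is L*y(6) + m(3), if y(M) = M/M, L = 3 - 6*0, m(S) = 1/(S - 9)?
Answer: 17/6 ≈ 2.8333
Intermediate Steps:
m(S) = 1/(-9 + S)
L = 3 (L = 3 + 0 = 3)
y(M) = 1
L*y(6) + m(3) = 3*1 + 1/(-9 + 3) = 3 + 1/(-6) = 3 - ⅙ = 17/6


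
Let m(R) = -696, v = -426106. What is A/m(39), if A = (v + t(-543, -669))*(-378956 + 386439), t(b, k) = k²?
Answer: -160547765/696 ≈ -2.3067e+5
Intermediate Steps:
A = 160547765 (A = (-426106 + (-669)²)*(-378956 + 386439) = (-426106 + 447561)*7483 = 21455*7483 = 160547765)
A/m(39) = 160547765/(-696) = 160547765*(-1/696) = -160547765/696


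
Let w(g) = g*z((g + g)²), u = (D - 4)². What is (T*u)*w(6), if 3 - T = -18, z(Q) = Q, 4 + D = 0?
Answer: 1161216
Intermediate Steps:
D = -4 (D = -4 + 0 = -4)
u = 64 (u = (-4 - 4)² = (-8)² = 64)
T = 21 (T = 3 - 1*(-18) = 3 + 18 = 21)
w(g) = 4*g³ (w(g) = g*(g + g)² = g*(2*g)² = g*(4*g²) = 4*g³)
(T*u)*w(6) = (21*64)*(4*6³) = 1344*(4*216) = 1344*864 = 1161216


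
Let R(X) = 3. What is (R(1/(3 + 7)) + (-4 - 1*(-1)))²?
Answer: 0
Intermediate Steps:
(R(1/(3 + 7)) + (-4 - 1*(-1)))² = (3 + (-4 - 1*(-1)))² = (3 + (-4 + 1))² = (3 - 3)² = 0² = 0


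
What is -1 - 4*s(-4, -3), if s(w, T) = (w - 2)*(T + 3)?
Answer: -1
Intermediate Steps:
s(w, T) = (-2 + w)*(3 + T)
-1 - 4*s(-4, -3) = -1 - 4*(-6 - 2*(-3) + 3*(-4) - 3*(-4)) = -1 - 4*(-6 + 6 - 12 + 12) = -1 - 4*0 = -1 + 0 = -1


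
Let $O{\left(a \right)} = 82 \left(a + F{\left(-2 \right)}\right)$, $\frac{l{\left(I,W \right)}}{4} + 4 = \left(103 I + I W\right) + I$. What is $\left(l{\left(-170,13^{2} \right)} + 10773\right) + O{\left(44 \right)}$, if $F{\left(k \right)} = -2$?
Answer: $-171439$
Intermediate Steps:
$l{\left(I,W \right)} = -16 + 416 I + 4 I W$ ($l{\left(I,W \right)} = -16 + 4 \left(\left(103 I + I W\right) + I\right) = -16 + 4 \left(104 I + I W\right) = -16 + \left(416 I + 4 I W\right) = -16 + 416 I + 4 I W$)
$O{\left(a \right)} = -164 + 82 a$ ($O{\left(a \right)} = 82 \left(a - 2\right) = 82 \left(-2 + a\right) = -164 + 82 a$)
$\left(l{\left(-170,13^{2} \right)} + 10773\right) + O{\left(44 \right)} = \left(\left(-16 + 416 \left(-170\right) + 4 \left(-170\right) 13^{2}\right) + 10773\right) + \left(-164 + 82 \cdot 44\right) = \left(\left(-16 - 70720 + 4 \left(-170\right) 169\right) + 10773\right) + \left(-164 + 3608\right) = \left(\left(-16 - 70720 - 114920\right) + 10773\right) + 3444 = \left(-185656 + 10773\right) + 3444 = -174883 + 3444 = -171439$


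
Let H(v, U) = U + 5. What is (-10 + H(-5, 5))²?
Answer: 0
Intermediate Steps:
H(v, U) = 5 + U
(-10 + H(-5, 5))² = (-10 + (5 + 5))² = (-10 + 10)² = 0² = 0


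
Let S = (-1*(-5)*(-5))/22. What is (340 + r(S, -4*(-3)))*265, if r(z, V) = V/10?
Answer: 90418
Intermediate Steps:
S = -25/22 (S = (5*(-5))*(1/22) = -25*1/22 = -25/22 ≈ -1.1364)
r(z, V) = V/10 (r(z, V) = V*(1/10) = V/10)
(340 + r(S, -4*(-3)))*265 = (340 + (-4*(-3))/10)*265 = (340 + (1/10)*12)*265 = (340 + 6/5)*265 = (1706/5)*265 = 90418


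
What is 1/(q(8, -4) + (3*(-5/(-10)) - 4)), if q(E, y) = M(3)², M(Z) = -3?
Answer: 2/13 ≈ 0.15385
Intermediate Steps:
q(E, y) = 9 (q(E, y) = (-3)² = 9)
1/(q(8, -4) + (3*(-5/(-10)) - 4)) = 1/(9 + (3*(-5/(-10)) - 4)) = 1/(9 + (3*(-5*(-⅒)) - 4)) = 1/(9 + (3*(½) - 4)) = 1/(9 + (3/2 - 4)) = 1/(9 - 5/2) = 1/(13/2) = 2/13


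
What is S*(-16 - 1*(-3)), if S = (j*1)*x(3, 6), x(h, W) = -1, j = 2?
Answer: 26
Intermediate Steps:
S = -2 (S = (2*1)*(-1) = 2*(-1) = -2)
S*(-16 - 1*(-3)) = -2*(-16 - 1*(-3)) = -2*(-16 + 3) = -2*(-13) = 26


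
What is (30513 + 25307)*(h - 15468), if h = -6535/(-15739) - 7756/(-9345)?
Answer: -3628084807011812/4202313 ≈ -8.6335e+8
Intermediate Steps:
h = 26163037/21011565 (h = -6535*(-1/15739) - 7756*(-1/9345) = 6535/15739 + 1108/1335 = 26163037/21011565 ≈ 1.2452)
(30513 + 25307)*(h - 15468) = (30513 + 25307)*(26163037/21011565 - 15468) = 55820*(-324980724383/21011565) = -3628084807011812/4202313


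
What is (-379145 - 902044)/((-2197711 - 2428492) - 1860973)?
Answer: 427063/2162392 ≈ 0.19750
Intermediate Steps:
(-379145 - 902044)/((-2197711 - 2428492) - 1860973) = -1281189/(-4626203 - 1860973) = -1281189/(-6487176) = -1281189*(-1/6487176) = 427063/2162392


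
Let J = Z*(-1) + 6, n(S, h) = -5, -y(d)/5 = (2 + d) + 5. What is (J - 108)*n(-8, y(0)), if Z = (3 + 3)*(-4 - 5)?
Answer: 240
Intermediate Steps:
Z = -54 (Z = 6*(-9) = -54)
y(d) = -35 - 5*d (y(d) = -5*((2 + d) + 5) = -5*(7 + d) = -35 - 5*d)
J = 60 (J = -54*(-1) + 6 = 54 + 6 = 60)
(J - 108)*n(-8, y(0)) = (60 - 108)*(-5) = -48*(-5) = 240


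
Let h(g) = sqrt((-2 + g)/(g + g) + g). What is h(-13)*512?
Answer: 256*I*sqrt(8398)/13 ≈ 1804.6*I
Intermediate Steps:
h(g) = sqrt(g + (-2 + g)/(2*g)) (h(g) = sqrt((-2 + g)/((2*g)) + g) = sqrt((-2 + g)*(1/(2*g)) + g) = sqrt((-2 + g)/(2*g) + g) = sqrt(g + (-2 + g)/(2*g)))
h(-13)*512 = (sqrt(2 - 4/(-13) + 4*(-13))/2)*512 = (sqrt(2 - 4*(-1/13) - 52)/2)*512 = (sqrt(2 + 4/13 - 52)/2)*512 = (sqrt(-646/13)/2)*512 = ((I*sqrt(8398)/13)/2)*512 = (I*sqrt(8398)/26)*512 = 256*I*sqrt(8398)/13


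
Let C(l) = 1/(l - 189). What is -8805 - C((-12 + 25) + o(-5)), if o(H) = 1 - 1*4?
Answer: -1576094/179 ≈ -8805.0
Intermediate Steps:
o(H) = -3 (o(H) = 1 - 4 = -3)
C(l) = 1/(-189 + l)
-8805 - C((-12 + 25) + o(-5)) = -8805 - 1/(-189 + ((-12 + 25) - 3)) = -8805 - 1/(-189 + (13 - 3)) = -8805 - 1/(-189 + 10) = -8805 - 1/(-179) = -8805 - 1*(-1/179) = -8805 + 1/179 = -1576094/179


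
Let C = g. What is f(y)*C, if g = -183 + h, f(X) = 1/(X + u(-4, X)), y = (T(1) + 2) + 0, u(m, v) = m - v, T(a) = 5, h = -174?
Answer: 357/4 ≈ 89.250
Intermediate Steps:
y = 7 (y = (5 + 2) + 0 = 7 + 0 = 7)
f(X) = -¼ (f(X) = 1/(X + (-4 - X)) = 1/(-4) = -¼)
g = -357 (g = -183 - 174 = -357)
C = -357
f(y)*C = -¼*(-357) = 357/4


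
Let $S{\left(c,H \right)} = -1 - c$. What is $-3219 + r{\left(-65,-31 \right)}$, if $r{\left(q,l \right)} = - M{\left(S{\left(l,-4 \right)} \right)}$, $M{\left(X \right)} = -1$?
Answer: $-3218$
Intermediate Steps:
$r{\left(q,l \right)} = 1$ ($r{\left(q,l \right)} = \left(-1\right) \left(-1\right) = 1$)
$-3219 + r{\left(-65,-31 \right)} = -3219 + 1 = -3218$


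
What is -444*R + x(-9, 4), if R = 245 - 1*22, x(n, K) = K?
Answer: -99008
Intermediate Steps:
R = 223 (R = 245 - 22 = 223)
-444*R + x(-9, 4) = -444*223 + 4 = -99012 + 4 = -99008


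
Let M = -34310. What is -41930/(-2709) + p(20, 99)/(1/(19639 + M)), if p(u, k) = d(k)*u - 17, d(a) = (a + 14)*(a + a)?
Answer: -2540550377461/387 ≈ -6.5647e+9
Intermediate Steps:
d(a) = 2*a*(14 + a) (d(a) = (14 + a)*(2*a) = 2*a*(14 + a))
p(u, k) = -17 + 2*k*u*(14 + k) (p(u, k) = (2*k*(14 + k))*u - 17 = 2*k*u*(14 + k) - 17 = -17 + 2*k*u*(14 + k))
-41930/(-2709) + p(20, 99)/(1/(19639 + M)) = -41930/(-2709) + (-17 + 2*99*20*(14 + 99))/(1/(19639 - 34310)) = -41930*(-1/2709) + (-17 + 2*99*20*113)/(1/(-14671)) = 5990/387 + (-17 + 447480)/(-1/14671) = 5990/387 + 447463*(-14671) = 5990/387 - 6564729673 = -2540550377461/387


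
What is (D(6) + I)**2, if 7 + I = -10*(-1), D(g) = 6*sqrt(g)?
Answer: 225 + 36*sqrt(6) ≈ 313.18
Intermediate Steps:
I = 3 (I = -7 - 10*(-1) = -7 + 10 = 3)
(D(6) + I)**2 = (6*sqrt(6) + 3)**2 = (3 + 6*sqrt(6))**2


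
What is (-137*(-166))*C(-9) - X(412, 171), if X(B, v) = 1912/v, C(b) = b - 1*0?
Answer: -35001850/171 ≈ -2.0469e+5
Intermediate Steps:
C(b) = b (C(b) = b + 0 = b)
(-137*(-166))*C(-9) - X(412, 171) = -137*(-166)*(-9) - 1912/171 = 22742*(-9) - 1912/171 = -204678 - 1*1912/171 = -204678 - 1912/171 = -35001850/171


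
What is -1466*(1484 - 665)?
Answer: -1200654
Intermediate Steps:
-1466*(1484 - 665) = -1466*819 = -1200654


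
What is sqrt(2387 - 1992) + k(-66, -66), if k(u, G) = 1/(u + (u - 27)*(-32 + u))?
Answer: 1/9048 + sqrt(395) ≈ 19.875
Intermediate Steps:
k(u, G) = 1/(u + (-32 + u)*(-27 + u)) (k(u, G) = 1/(u + (-27 + u)*(-32 + u)) = 1/(u + (-32 + u)*(-27 + u)))
sqrt(2387 - 1992) + k(-66, -66) = sqrt(2387 - 1992) + 1/(864 + (-66)**2 - 58*(-66)) = sqrt(395) + 1/(864 + 4356 + 3828) = sqrt(395) + 1/9048 = 1/9048 + sqrt(395)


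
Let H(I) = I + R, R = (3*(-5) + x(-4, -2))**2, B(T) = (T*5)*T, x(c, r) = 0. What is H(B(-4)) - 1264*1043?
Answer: -1318047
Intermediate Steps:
B(T) = 5*T**2 (B(T) = (5*T)*T = 5*T**2)
R = 225 (R = (3*(-5) + 0)**2 = (-15 + 0)**2 = (-15)**2 = 225)
H(I) = 225 + I (H(I) = I + 225 = 225 + I)
H(B(-4)) - 1264*1043 = (225 + 5*(-4)**2) - 1264*1043 = (225 + 5*16) - 1318352 = (225 + 80) - 1318352 = 305 - 1318352 = -1318047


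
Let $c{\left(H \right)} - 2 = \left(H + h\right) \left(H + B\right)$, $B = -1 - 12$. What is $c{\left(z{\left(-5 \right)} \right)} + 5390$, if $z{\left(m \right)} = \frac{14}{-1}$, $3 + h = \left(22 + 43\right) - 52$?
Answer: $5500$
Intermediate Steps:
$B = -13$ ($B = -1 - 12 = -13$)
$h = 10$ ($h = -3 + \left(\left(22 + 43\right) - 52\right) = -3 + \left(65 - 52\right) = -3 + 13 = 10$)
$z{\left(m \right)} = -14$ ($z{\left(m \right)} = 14 \left(-1\right) = -14$)
$c{\left(H \right)} = 2 + \left(-13 + H\right) \left(10 + H\right)$ ($c{\left(H \right)} = 2 + \left(H + 10\right) \left(H - 13\right) = 2 + \left(10 + H\right) \left(-13 + H\right) = 2 + \left(-13 + H\right) \left(10 + H\right)$)
$c{\left(z{\left(-5 \right)} \right)} + 5390 = \left(-128 + \left(-14\right)^{2} - -42\right) + 5390 = \left(-128 + 196 + 42\right) + 5390 = 110 + 5390 = 5500$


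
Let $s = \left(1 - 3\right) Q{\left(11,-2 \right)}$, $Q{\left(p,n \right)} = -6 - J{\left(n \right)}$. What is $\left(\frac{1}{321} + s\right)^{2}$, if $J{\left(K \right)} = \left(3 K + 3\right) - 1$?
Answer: $\frac{1651225}{103041} \approx 16.025$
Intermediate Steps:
$J{\left(K \right)} = 2 + 3 K$ ($J{\left(K \right)} = \left(3 + 3 K\right) - 1 = 2 + 3 K$)
$Q{\left(p,n \right)} = -8 - 3 n$ ($Q{\left(p,n \right)} = -6 - \left(2 + 3 n\right) = -8 - 3 n$)
$s = 4$ ($s = \left(1 - 3\right) \left(-8 - -6\right) = - 2 \left(-8 + 6\right) = \left(-2\right) \left(-2\right) = 4$)
$\left(\frac{1}{321} + s\right)^{2} = \left(\frac{1}{321} + 4\right)^{2} = \left(\frac{1285}{321}\right)^{2} = \frac{1651225}{103041}$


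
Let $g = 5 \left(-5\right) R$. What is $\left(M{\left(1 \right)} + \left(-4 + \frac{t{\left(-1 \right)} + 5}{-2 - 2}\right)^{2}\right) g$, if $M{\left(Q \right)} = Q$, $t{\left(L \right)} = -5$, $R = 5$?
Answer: $-2125$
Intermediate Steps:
$g = -125$ ($g = 5 \left(-5\right) 5 = \left(-25\right) 5 = -125$)
$\left(M{\left(1 \right)} + \left(-4 + \frac{t{\left(-1 \right)} + 5}{-2 - 2}\right)^{2}\right) g = \left(1 + \left(-4 + \frac{-5 + 5}{-2 - 2}\right)^{2}\right) \left(-125\right) = \left(1 + \left(-4 + \frac{0}{-4}\right)^{2}\right) \left(-125\right) = \left(1 + \left(-4 + 0 \left(- \frac{1}{4}\right)\right)^{2}\right) \left(-125\right) = \left(1 + \left(-4 + 0\right)^{2}\right) \left(-125\right) = \left(1 + \left(-4\right)^{2}\right) \left(-125\right) = \left(1 + 16\right) \left(-125\right) = 17 \left(-125\right) = -2125$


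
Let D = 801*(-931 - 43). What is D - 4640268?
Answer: -5420442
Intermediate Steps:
D = -780174 (D = 801*(-974) = -780174)
D - 4640268 = -780174 - 4640268 = -5420442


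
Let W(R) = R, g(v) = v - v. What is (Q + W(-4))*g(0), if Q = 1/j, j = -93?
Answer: 0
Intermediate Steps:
g(v) = 0
Q = -1/93 (Q = 1/(-93) = -1/93 ≈ -0.010753)
(Q + W(-4))*g(0) = (-1/93 - 4)*0 = -373/93*0 = 0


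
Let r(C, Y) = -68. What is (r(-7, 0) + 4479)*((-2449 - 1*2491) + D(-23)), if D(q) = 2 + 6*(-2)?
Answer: -21834450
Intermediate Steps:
D(q) = -10 (D(q) = 2 - 12 = -10)
(r(-7, 0) + 4479)*((-2449 - 1*2491) + D(-23)) = (-68 + 4479)*((-2449 - 1*2491) - 10) = 4411*((-2449 - 2491) - 10) = 4411*(-4940 - 10) = 4411*(-4950) = -21834450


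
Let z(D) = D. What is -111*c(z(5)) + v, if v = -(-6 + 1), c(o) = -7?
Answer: 782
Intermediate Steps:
v = 5 (v = -1*(-5) = 5)
-111*c(z(5)) + v = -111*(-7) + 5 = 777 + 5 = 782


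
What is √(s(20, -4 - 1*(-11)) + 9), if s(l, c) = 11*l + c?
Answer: 2*√59 ≈ 15.362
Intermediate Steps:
s(l, c) = c + 11*l
√(s(20, -4 - 1*(-11)) + 9) = √(((-4 - 1*(-11)) + 11*20) + 9) = √(((-4 + 11) + 220) + 9) = √((7 + 220) + 9) = √(227 + 9) = √236 = 2*√59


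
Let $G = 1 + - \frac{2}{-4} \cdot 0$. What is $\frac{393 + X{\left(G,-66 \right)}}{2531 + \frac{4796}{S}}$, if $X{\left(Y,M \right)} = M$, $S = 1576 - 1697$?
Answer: $\frac{1199}{9135} \approx 0.13125$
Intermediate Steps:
$G = 1$ ($G = 1 + \left(-2\right) \left(- \frac{1}{4}\right) 0 = 1 + \frac{1}{2} \cdot 0 = 1 + 0 = 1$)
$S = -121$
$\frac{393 + X{\left(G,-66 \right)}}{2531 + \frac{4796}{S}} = \frac{393 - 66}{2531 + \frac{4796}{-121}} = \frac{327}{2531 + 4796 \left(- \frac{1}{121}\right)} = \frac{327}{2531 - \frac{436}{11}} = \frac{327}{\frac{27405}{11}} = 327 \cdot \frac{11}{27405} = \frac{1199}{9135}$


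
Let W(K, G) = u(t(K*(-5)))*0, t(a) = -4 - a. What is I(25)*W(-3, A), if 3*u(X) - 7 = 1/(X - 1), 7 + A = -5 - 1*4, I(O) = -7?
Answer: 0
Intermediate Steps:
A = -16 (A = -7 + (-5 - 1*4) = -7 + (-5 - 4) = -7 - 9 = -16)
u(X) = 7/3 + 1/(3*(-1 + X)) (u(X) = 7/3 + 1/(3*(X - 1)) = 7/3 + 1/(3*(-1 + X)))
W(K, G) = 0 (W(K, G) = ((-6 + 7*(-4 - K*(-5)))/(3*(-1 + (-4 - K*(-5)))))*0 = ((-6 + 7*(-4 - (-5)*K))/(3*(-1 + (-4 - (-5)*K))))*0 = ((-6 + 7*(-4 + 5*K))/(3*(-1 + (-4 + 5*K))))*0 = ((-6 + (-28 + 35*K))/(3*(-5 + 5*K)))*0 = ((-34 + 35*K)/(3*(-5 + 5*K)))*0 = 0)
I(25)*W(-3, A) = -7*0 = 0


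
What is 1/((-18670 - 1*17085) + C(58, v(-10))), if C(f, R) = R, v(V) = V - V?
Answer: -1/35755 ≈ -2.7968e-5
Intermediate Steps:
v(V) = 0
1/((-18670 - 1*17085) + C(58, v(-10))) = 1/((-18670 - 1*17085) + 0) = 1/((-18670 - 17085) + 0) = 1/(-35755 + 0) = 1/(-35755) = -1/35755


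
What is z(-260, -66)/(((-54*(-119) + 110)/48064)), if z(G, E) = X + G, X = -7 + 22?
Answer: -1471960/817 ≈ -1801.7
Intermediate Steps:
X = 15
z(G, E) = 15 + G
z(-260, -66)/(((-54*(-119) + 110)/48064)) = (15 - 260)/(((-54*(-119) + 110)/48064)) = -245*48064/(6426 + 110) = -245/(6536*(1/48064)) = -245/817/6008 = -245*6008/817 = -1471960/817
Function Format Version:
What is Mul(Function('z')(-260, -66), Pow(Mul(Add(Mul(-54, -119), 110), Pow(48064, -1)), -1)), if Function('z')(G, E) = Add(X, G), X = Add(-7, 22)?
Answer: Rational(-1471960, 817) ≈ -1801.7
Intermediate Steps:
X = 15
Function('z')(G, E) = Add(15, G)
Mul(Function('z')(-260, -66), Pow(Mul(Add(Mul(-54, -119), 110), Pow(48064, -1)), -1)) = Mul(Add(15, -260), Pow(Mul(Add(Mul(-54, -119), 110), Pow(48064, -1)), -1)) = Mul(-245, Pow(Mul(Add(6426, 110), Rational(1, 48064)), -1)) = Mul(-245, Pow(Mul(6536, Rational(1, 48064)), -1)) = Mul(-245, Pow(Rational(817, 6008), -1)) = Mul(-245, Rational(6008, 817)) = Rational(-1471960, 817)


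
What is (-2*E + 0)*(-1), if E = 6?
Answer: 12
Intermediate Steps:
(-2*E + 0)*(-1) = (-2*6 + 0)*(-1) = (-12 + 0)*(-1) = -12*(-1) = 12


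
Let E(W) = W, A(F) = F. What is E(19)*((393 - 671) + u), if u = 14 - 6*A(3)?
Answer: -5358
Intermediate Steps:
u = -4 (u = 14 - 6*3 = 14 - 18 = -4)
E(19)*((393 - 671) + u) = 19*((393 - 671) - 4) = 19*(-278 - 4) = 19*(-282) = -5358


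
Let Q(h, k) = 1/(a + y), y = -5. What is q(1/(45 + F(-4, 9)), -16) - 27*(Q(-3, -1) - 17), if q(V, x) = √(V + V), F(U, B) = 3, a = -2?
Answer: 3240/7 + √6/12 ≈ 463.06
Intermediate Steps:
Q(h, k) = -⅐ (Q(h, k) = 1/(-2 - 5) = 1/(-7) = -⅐)
q(V, x) = √2*√V (q(V, x) = √(2*V) = √2*√V)
q(1/(45 + F(-4, 9)), -16) - 27*(Q(-3, -1) - 17) = √2*√(1/(45 + 3)) - 27*(-⅐ - 17) = √2*√(1/48) - 27*(-120/7) = √2*√(1/48) + 3240/7 = √2*(√3/12) + 3240/7 = √6/12 + 3240/7 = 3240/7 + √6/12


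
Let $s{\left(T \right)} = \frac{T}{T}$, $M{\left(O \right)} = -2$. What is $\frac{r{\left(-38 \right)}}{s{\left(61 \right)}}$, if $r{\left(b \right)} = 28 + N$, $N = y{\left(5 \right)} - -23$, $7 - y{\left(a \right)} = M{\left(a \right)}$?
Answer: $60$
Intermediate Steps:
$s{\left(T \right)} = 1$
$y{\left(a \right)} = 9$ ($y{\left(a \right)} = 7 - -2 = 7 + 2 = 9$)
$N = 32$ ($N = 9 - -23 = 9 + 23 = 32$)
$r{\left(b \right)} = 60$ ($r{\left(b \right)} = 28 + 32 = 60$)
$\frac{r{\left(-38 \right)}}{s{\left(61 \right)}} = \frac{60}{1} = 60 \cdot 1 = 60$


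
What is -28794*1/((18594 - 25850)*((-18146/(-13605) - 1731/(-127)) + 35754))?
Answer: 27426285/247211469548 ≈ 0.00011094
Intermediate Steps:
-28794*1/((18594 - 25850)*((-18146/(-13605) - 1731/(-127)) + 35754)) = -28794*(-1/(7256*((-18146*(-1/13605) - 1731*(-1/127)) + 35754))) = -28794*(-1/(7256*((18146/13605 + 1731/127) + 35754))) = -28794*(-1/(7256*(25854797/1727835 + 35754))) = -28794/((-7256*61802867387/1727835)) = -28794/(-494422939096/1905) = -28794*(-1905/494422939096) = 27426285/247211469548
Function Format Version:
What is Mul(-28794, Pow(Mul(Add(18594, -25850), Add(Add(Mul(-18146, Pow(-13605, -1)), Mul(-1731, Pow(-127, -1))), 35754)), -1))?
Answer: Rational(27426285, 247211469548) ≈ 0.00011094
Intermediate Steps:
Mul(-28794, Pow(Mul(Add(18594, -25850), Add(Add(Mul(-18146, Pow(-13605, -1)), Mul(-1731, Pow(-127, -1))), 35754)), -1)) = Mul(-28794, Pow(Mul(-7256, Add(Add(Mul(-18146, Rational(-1, 13605)), Mul(-1731, Rational(-1, 127))), 35754)), -1)) = Mul(-28794, Pow(Mul(-7256, Add(Add(Rational(18146, 13605), Rational(1731, 127)), 35754)), -1)) = Mul(-28794, Pow(Mul(-7256, Add(Rational(25854797, 1727835), 35754)), -1)) = Mul(-28794, Pow(Mul(-7256, Rational(61802867387, 1727835)), -1)) = Mul(-28794, Pow(Rational(-494422939096, 1905), -1)) = Mul(-28794, Rational(-1905, 494422939096)) = Rational(27426285, 247211469548)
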